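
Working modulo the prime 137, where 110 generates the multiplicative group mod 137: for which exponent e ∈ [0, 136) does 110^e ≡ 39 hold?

Baby-step giant-step with m = ceil(sqrt(136)) = 12.
Baby table (110^j mod 137 for j=0..11):
  0:1  1:110  2:44  3:45  4:18  5:62  6:107  7:125
  8:50  9:20  10:8  11:58
Giant step factor: 110^(-12) ≡ 65 (mod 137).
Scan 39·65^i mod 137 for i = 0, 1, …:
  i=0: 39   i=1: 69   i=2: 101   i=3: 126
  i=4: 107
Match at i=4, j=6: e = 4·12 + 6 = 54.

54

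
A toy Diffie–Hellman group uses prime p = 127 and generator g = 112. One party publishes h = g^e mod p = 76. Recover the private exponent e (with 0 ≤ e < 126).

120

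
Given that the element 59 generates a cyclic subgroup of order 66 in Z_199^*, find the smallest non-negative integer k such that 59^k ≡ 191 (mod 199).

59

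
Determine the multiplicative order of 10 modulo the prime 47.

46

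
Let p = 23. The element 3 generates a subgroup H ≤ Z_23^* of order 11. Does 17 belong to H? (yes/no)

17 ∈ ⟨3⟩ iff 17^11 ≡ 1 (mod 23), since |⟨3⟩| = 11.
17^11 mod 23 = 22.
Since 22 ≠ 1, 17 does not lie in the subgroup.

no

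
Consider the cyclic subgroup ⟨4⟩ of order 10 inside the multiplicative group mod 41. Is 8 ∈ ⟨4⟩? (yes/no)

8 ∈ ⟨4⟩ iff 8^10 ≡ 1 (mod 41), since |⟨4⟩| = 10.
8^10 mod 41 = 40.
Since 40 ≠ 1, 8 does not lie in the subgroup.

no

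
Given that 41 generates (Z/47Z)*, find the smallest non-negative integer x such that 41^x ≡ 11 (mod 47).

Successive powers of 41 modulo 47:
  41^0=1  41^1=41  41^2=36  41^3=19  41^4=27  41^5=26
  41^6=32  41^7=43  41^8=24  41^9=44  41^10=18  41^11=33
  41^12=37  41^13=13  41^14=16  41^15=45  41^16=12  41^17=22
  41^18=9  41^19=40  41^20=42  41^21=30  41^22=8  41^23=46
  41^24=6  41^25=11
So 41^25 ≡ 11 (mod 47), giving x = 25.

25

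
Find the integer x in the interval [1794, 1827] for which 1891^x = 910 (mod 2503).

Compute 1891^1794 mod 2503 = 2192, then multiply by 1891 repeatedly:
  1891^1794=2192  1891^1795=104  1891^1796=1430  1891^1797=890  1891^1798=974
  1891^1799=2129  1891^1800=1115  1891^1801=939  1891^1802=1022  1891^1803=286
  1891^1804=178  1891^1805=1196  1891^1806=1427  1891^1807=223  1891^1808=1189
  1891^1809=705  1891^1810=1559  1891^1811=2038  1891^1812=1741  1891^1813=786
  1891^1814=2047  1891^1815=1239  1891^1816=141  1891^1817=1313  1891^1818=2410
  1891^1819=1850  1891^1820=1659  1891^1821=910
Found 910 at exponent 1821.

1821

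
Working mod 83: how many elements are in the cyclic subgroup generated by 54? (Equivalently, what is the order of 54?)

82

The order of 54 must divide p − 1 = 82 = 2 · 41.
Divisors: 1, 2, 41, 82.
Check each in increasing order: 54^1 ≡ 54;  54^2 ≡ 11;  54^41 ≡ 82;  54^82 ≡ 1.
Smallest exponent giving 1 is 82.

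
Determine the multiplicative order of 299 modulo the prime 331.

The order of 299 must divide p − 1 = 330 = 2 · 3 · 5 · 11.
Divisors: 1, 2, 3, 5, 6, 10, 11, 15, 22, 30, 33, 55, 66, 110, 165, 330.
Check each in increasing order: 299^1 ≡ 299;  299^2 ≡ 31;  299^3 ≡ 1.
Smallest exponent giving 1 is 3.

3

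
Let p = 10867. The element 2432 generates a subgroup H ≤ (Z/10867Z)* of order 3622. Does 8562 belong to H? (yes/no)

yes

8562 ∈ ⟨2432⟩ iff 8562^3622 ≡ 1 (mod 10867), since |⟨2432⟩| = 3622.
8562^3622 mod 10867 = 1.
Since 1 = 1, 8562 lies in the subgroup.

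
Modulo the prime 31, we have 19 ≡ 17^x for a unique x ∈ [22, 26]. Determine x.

22

Compute 17^22 mod 31 = 19, then multiply by 17 repeatedly:
  17^22=19
Found 19 at exponent 22.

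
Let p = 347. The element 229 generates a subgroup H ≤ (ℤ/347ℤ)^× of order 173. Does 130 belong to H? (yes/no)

yes

130 ∈ ⟨229⟩ iff 130^173 ≡ 1 (mod 347), since |⟨229⟩| = 173.
130^173 mod 347 = 1.
Since 1 = 1, 130 lies in the subgroup.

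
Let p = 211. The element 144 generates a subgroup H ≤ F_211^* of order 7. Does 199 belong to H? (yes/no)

yes

⟨144⟩ has order 7; its elements mod 211 are {1, 58, 123, 144, 148, 171, 199}.
199 is in this set.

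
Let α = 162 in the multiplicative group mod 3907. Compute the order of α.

The order of 162 must divide p − 1 = 3906 = 2 · 3^2 · 7 · 31.
Divisors: 1, 2, 3, 6, 7, 9, 14, 18, 21, 31, 42, 62, 63, 93, 126, 186, 217, 279, 434, 558, 651, 1302, 1953, 3906.
Check each in increasing order: 162^1 ≡ 162;  162^2 ≡ 2802;  162^3 ≡ 712;  162^6 ≡ 2941;  162^7 ≡ 3695;  162^9 ≡ 3747;  162^14 ≡ 1967;  162^18 ≡ 2158;  162^21 ≡ 1045;  162^31 ≡ 831;  162^42 ≡ 1972;  162^62 ≡ 2929;  162^63 ≡ 1751;  162^93 ≡ 3845;  162^126 ≡ 2913;  162^186 ≡ 3844;  162^217 ≡ 2345;  162^279 ≡ 3906;  162^434 ≡ 1876;  162^558 ≡ 1.
Smallest exponent giving 1 is 558.

558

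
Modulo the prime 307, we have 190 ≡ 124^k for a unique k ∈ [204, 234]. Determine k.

212

Compute 124^204 mod 307 = 289, then multiply by 124 repeatedly:
  124^204=289  124^205=224  124^206=146  124^207=298  124^208=112
  124^209=73  124^210=149  124^211=56  124^212=190
Found 190 at exponent 212.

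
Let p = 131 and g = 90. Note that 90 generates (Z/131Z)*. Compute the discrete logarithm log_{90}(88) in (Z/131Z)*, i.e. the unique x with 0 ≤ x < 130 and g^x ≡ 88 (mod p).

99

Baby-step giant-step with m = ceil(sqrt(130)) = 12.
Baby table (90^j mod 131 for j=0..11):
  0:1  1:90  2:109  3:116  4:91  5:68  6:94  7:76
  8:28  9:31  10:39  11:104
Giant step factor: 90^(-12) ≡ 20 (mod 131).
Scan 88·20^i mod 131 for i = 0, 1, …:
  i=0: 88   i=1: 57   i=2: 92   i=3: 6
  i=4: 120   i=5: 42   i=6: 54   i=7: 32
  i=8: 116
Match at i=8, j=3: x = 8·12 + 3 = 99.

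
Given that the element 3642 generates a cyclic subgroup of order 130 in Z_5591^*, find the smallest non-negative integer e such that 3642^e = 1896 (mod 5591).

18

Baby-step giant-step with m = ceil(sqrt(130)) = 12.
Baby table (3642^j mod 5591 for j=0..11):
  0:1  1:3642  2:2312  3:258  4:348  5:3850  6:5063  7:328
  8:3693  9:3551  10:759  11:2324
Giant step factor: 3642^(-12) ≡ 4883 (mod 5591).
Scan 1896·4883^i mod 5591 for i = 0, 1, …:
  i=0: 1896   i=1: 5063
Match at i=1, j=6: e = 1·12 + 6 = 18.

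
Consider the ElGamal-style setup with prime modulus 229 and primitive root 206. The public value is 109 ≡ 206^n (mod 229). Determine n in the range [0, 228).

Baby-step giant-step with m = ceil(sqrt(228)) = 16.
Baby table (206^j mod 229 for j=0..15):
  0:1  1:206  2:71  3:199  4:3  5:160  6:213  7:139
  8:9  9:22  10:181  11:188  12:27  13:66  14:85  15:106
Giant step factor: 206^(-16) ≡ 82 (mod 229).
Scan 109·82^i mod 229 for i = 0, 1, …:
  i=0: 109   i=1: 7   i=2: 116   i=3: 123
  i=4: 10   i=5: 133   i=6: 143   i=7: 47
  i=8: 190   i=9: 8   i=10: 198   i=11: 206
Match at i=11, j=1: n = 11·16 + 1 = 177.

177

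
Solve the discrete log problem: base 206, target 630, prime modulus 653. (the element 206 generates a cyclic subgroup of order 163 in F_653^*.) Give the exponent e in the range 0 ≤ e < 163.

128

Baby-step giant-step with m = ceil(sqrt(163)) = 13.
Baby table (206^j mod 653 for j=0..12):
  0:1  1:206  2:644  3:105  4:81  5:361  6:577  7:16
  8:31  9:509  10:374  11:643  12:552
Giant step factor: 206^(-13) ≡ 312 (mod 653).
Scan 630·312^i mod 653 for i = 0, 1, …:
  i=0: 630   i=1: 7   i=2: 225   i=3: 329
  i=4: 127   i=5: 444   i=6: 92   i=7: 625
  i=8: 406   i=9: 643
Match at i=9, j=11: e = 9·13 + 11 = 128.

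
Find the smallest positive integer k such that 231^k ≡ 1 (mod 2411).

The order of 231 must divide p − 1 = 2410 = 2 · 5 · 241.
Divisors: 1, 2, 5, 10, 241, 482, 1205, 2410.
Check each in increasing order: 231^1 ≡ 231;  231^2 ≡ 319;  231^5 ≡ 1952;  231^10 ≡ 924;  231^241 ≡ 1.
Smallest exponent giving 1 is 241.

241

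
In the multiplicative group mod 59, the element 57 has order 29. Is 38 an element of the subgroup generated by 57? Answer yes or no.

38 ∈ ⟨57⟩ iff 38^29 ≡ 1 (mod 59), since |⟨57⟩| = 29.
38^29 mod 59 = 58.
Since 58 ≠ 1, 38 does not lie in the subgroup.

no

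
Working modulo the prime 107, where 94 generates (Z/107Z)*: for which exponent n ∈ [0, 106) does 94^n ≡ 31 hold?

89

Baby-step giant-step with m = ceil(sqrt(106)) = 11.
Baby table (94^j mod 107 for j=0..10):
  0:1  1:94  2:62  3:50  4:99  5:104  6:39  7:28
  8:64  9:24  10:9
Giant step factor: 94^(-11) ≡ 32 (mod 107).
Scan 31·32^i mod 107 for i = 0, 1, …:
  i=0: 31   i=1: 29   i=2: 72   i=3: 57
  i=4: 5   i=5: 53   i=6: 91   i=7: 23
  i=8: 94
Match at i=8, j=1: n = 8·11 + 1 = 89.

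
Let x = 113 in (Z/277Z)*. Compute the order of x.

46

The order of 113 must divide p − 1 = 276 = 2^2 · 3 · 23.
Divisors: 1, 2, 3, 4, 6, 12, 23, 46, 69, 92, 138, 276.
Check each in increasing order: 113^1 ≡ 113;  113^2 ≡ 27;  113^3 ≡ 4;  113^4 ≡ 175;  113^6 ≡ 16;  113^12 ≡ 256;  113^23 ≡ 276;  113^46 ≡ 1.
Smallest exponent giving 1 is 46.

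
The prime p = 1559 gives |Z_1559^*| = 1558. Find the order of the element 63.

The order of 63 must divide p − 1 = 1558 = 2 · 19 · 41.
Divisors: 1, 2, 19, 38, 41, 82, 779, 1558.
Check each in increasing order: 63^1 ≡ 63;  63^2 ≡ 851;  63^19 ≡ 723;  63^38 ≡ 464;  63^41 ≡ 1028;  63^82 ≡ 1341;  63^779 ≡ 1.
Smallest exponent giving 1 is 779.

779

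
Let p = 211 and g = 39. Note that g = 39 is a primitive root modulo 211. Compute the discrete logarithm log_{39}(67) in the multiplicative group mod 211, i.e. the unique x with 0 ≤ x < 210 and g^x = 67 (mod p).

Baby-step giant-step with m = ceil(sqrt(210)) = 15.
Baby table (39^j mod 211 for j=0..14):
  0:1  1:39  2:44  3:28  4:37  5:177  6:151  7:192
  8:103  9:8  10:101  11:141  12:13  13:85  14:150
Giant step factor: 39^(-15) ≡ 40 (mod 211).
Scan 67·40^i mod 211 for i = 0, 1, …:
  i=0: 67   i=1: 148   i=2: 12   i=3: 58
  i=4: 210   i=5: 171   i=6: 88   i=7: 144
  i=8: 63   i=9: 199   i=10: 153   i=11: 1
Match at i=11, j=0: x = 11·15 + 0 = 165.

165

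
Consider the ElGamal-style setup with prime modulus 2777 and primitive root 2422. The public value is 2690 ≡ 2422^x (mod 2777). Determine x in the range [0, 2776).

723

Baby-step giant-step with m = ceil(sqrt(2776)) = 53.
Baby table (2422^j mod 2777 for j=0..52):
  0:1  1:2422  2:1060  3:1372  4:1692  5:1949  6:2355  7:2629
  8:2554  9:1409  10:2442  11:2291  12:356  13:1362  14:2465  15:2457
  16:2520  17:2371  18:2503  19:75  20:1145  21:1744  22:151  23:1935
  24:1771  25:1674  26:8  27:2714  28:149  29:2645  30:2428  31:1707
  32:2178  33:1593  34:993  35:164  36:97  37:1666  38:71  39:2565
  40:281  41:217  42:721  43:2306  44:585  45:600  46:829  47:67
  48:1208  49:1595  50:283  51:2284  52:64
Giant step factor: 2422^(-53) ≡ 1945 (mod 2777).
Scan 2690·1945^i mod 2777 for i = 0, 1, …:
  i=0: 2690   i=1: 182   i=2: 1311   i=3: 609
  i=4: 1503   i=5: 1931   i=6: 1291   i=7: 587
  i=8: 368   i=9: 2071   i=10: 1445   i=11: 201
  i=12: 2165   i=13: 993
Match at i=13, j=34: x = 13·53 + 34 = 723.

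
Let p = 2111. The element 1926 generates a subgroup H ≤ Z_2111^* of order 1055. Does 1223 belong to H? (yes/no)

yes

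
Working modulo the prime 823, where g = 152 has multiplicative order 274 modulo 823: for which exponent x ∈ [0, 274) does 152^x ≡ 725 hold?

239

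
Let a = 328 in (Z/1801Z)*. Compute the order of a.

40

The order of 328 must divide p − 1 = 1800 = 2^3 · 3^2 · 5^2.
Divisors: 1, 2, 3, 4, 5, 6, 8, 9, 10, 12, 15, 18, 20, 24, 25, 30, 36, 40, 45, 50, 60, 72, 75, 90, 100, 120, 150, 180, 200, 225, 300, 360, 450, 600, 900, 1800.
Check each in increasing order: 328^1 ≡ 328;  328^2 ≡ 1325;  328^3 ≡ 559;  328^4 ≡ 1451;  328^5 ≡ 464;  328^6 ≡ 908;  328^8 ≡ 32;  328^9 ≡ 1491;  328^10 ≡ 977;  328^12 ≡ 1407;  328^15 ≡ 1277;  328^18 ≡ 647;  328^20 ≡ 1800;  328^24 ≡ 350;  328^25 ≡ 1337;  328^30 ≡ 824;  328^36 ≡ 777;  328^40 ≡ 1.
Smallest exponent giving 1 is 40.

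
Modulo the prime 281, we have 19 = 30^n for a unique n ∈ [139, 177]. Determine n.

Compute 30^139 mod 281 = 103, then multiply by 30 repeatedly:
  30^139=103  30^140=280  30^141=251  30^142=224  30^143=257
  30^144=123  30^145=37  30^146=267  30^147=142  30^148=45
  30^149=226  30^150=36  30^151=237  30^152=85  30^153=21
  30^154=68  30^155=73  30^156=223  30^157=227  30^158=66
  30^159=13  30^160=109  30^161=179  30^162=31  30^163=87
  30^164=81  30^165=182  30^166=121  30^167=258  30^168=153
  30^169=94  30^170=10  30^171=19
Found 19 at exponent 171.

171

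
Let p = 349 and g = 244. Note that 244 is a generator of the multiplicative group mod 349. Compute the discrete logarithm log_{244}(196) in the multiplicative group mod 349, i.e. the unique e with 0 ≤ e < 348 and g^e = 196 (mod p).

20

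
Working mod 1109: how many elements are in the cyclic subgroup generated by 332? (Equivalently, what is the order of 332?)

The order of 332 must divide p − 1 = 1108 = 2^2 · 277.
Divisors: 1, 2, 4, 277, 554, 1108.
Check each in increasing order: 332^1 ≡ 332;  332^2 ≡ 433;  332^4 ≡ 68;  332^277 ≡ 1108;  332^554 ≡ 1.
Smallest exponent giving 1 is 554.

554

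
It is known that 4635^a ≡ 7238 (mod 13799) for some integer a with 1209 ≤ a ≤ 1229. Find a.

1221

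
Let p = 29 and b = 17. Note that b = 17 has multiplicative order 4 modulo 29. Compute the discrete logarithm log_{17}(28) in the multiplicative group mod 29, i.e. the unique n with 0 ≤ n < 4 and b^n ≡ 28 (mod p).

2

Successive powers of 17 modulo 29:
  17^0=1  17^1=17  17^2=28
So 17^2 ≡ 28 (mod 29), giving n = 2.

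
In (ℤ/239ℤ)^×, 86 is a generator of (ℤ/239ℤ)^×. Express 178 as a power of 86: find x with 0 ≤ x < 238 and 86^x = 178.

Baby-step giant-step with m = ceil(sqrt(238)) = 16.
Baby table (86^j mod 239 for j=0..15):
  0:1  1:86  2:226  3:77  4:169  5:194  6:193  7:107
  8:120  9:43  10:113  11:158  12:204  13:97  14:216  15:173
Giant step factor: 86^(-16) ≡ 4 (mod 239).
Scan 178·4^i mod 239 for i = 0, 1, …:
  i=0: 178   i=1: 234   i=2: 219   i=3: 159
  i=4: 158
Match at i=4, j=11: x = 4·16 + 11 = 75.

75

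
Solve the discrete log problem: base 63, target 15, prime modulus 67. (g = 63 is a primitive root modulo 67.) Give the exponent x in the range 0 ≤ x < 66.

Baby-step giant-step with m = ceil(sqrt(66)) = 9.
Baby table (63^j mod 67 for j=0..8):
  0:1  1:63  2:16  3:3  4:55  5:48  6:9  7:31
  8:10
Giant step factor: 63^(-9) ≡ 5 (mod 67).
Scan 15·5^i mod 67 for i = 0, 1, …:
  i=0: 15   i=1: 8   i=2: 40   i=3: 66
  i=4: 62   i=5: 42   i=6: 9
Match at i=6, j=6: x = 6·9 + 6 = 60.

60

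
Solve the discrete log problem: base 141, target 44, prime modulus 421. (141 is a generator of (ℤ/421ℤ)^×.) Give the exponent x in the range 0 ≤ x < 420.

Baby-step giant-step with m = ceil(sqrt(420)) = 21.
Baby table (141^j mod 421 for j=0..20):
  0:1  1:141  2:94  3:203  4:416  5:137  6:372  7:248
  8:25  9:157  10:245  11:23  12:296  13:57  14:38  15:306
  16:204  17:136  18:231  19:154  20:243
Giant step factor: 141^(-21) ≡ 13 (mod 421).
Scan 44·13^i mod 421 for i = 0, 1, …:
  i=0: 44   i=1: 151   i=2: 279   i=3: 259
  i=4: 420   i=5: 408   i=6: 252   i=7: 329
  i=8: 67   i=9: 29     …   i=13: 162
  i=14: 1
Match at i=14, j=0: x = 14·21 + 0 = 294.

294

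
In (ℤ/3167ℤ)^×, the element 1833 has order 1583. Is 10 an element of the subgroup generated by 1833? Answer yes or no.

no

10 ∈ ⟨1833⟩ iff 10^1583 ≡ 1 (mod 3167), since |⟨1833⟩| = 1583.
10^1583 mod 3167 = 3166.
Since 3166 ≠ 1, 10 does not lie in the subgroup.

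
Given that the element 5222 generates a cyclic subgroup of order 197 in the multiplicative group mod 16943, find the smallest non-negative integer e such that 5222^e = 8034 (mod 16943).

37

Baby-step giant-step with m = ceil(sqrt(197)) = 15.
Baby table (5222^j mod 16943 for j=0..14):
  0:1  1:5222  2:7997  3:12782  4:9127  5:535  6:15118  7:8759
  8:10341  9:3361  10:15137  11:6319  12:9797  13:9017  14:2177
Giant step factor: 5222^(-15) ≡ 8047 (mod 16943).
Scan 8034·8047^i mod 16943 for i = 0, 1, …:
  i=0: 8034   i=1: 12053   i=2: 8759
Match at i=2, j=7: e = 2·15 + 7 = 37.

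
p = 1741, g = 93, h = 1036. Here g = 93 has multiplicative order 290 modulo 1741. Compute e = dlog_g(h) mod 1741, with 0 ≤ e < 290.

75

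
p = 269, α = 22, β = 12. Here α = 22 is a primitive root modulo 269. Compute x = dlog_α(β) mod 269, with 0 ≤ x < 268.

265

Baby-step giant-step with m = ceil(sqrt(268)) = 17.
Baby table (22^j mod 269 for j=0..16):
  0:1  1:22  2:215  3:157  4:226  5:130  6:170  7:243
  8:235  9:59  10:222  11:42  12:117  13:153  14:138  15:77
  16:80
Giant step factor: 22^(-17) ≡ 234 (mod 269).
Scan 12·234^i mod 269 for i = 0, 1, …:
  i=0: 12   i=1: 118   i=2: 174   i=3: 97
  i=4: 102   i=5: 196   i=6: 134   i=7: 152
  i=8: 60   i=9: 52     …   i=14: 132
  i=15: 222
Match at i=15, j=10: x = 15·17 + 10 = 265.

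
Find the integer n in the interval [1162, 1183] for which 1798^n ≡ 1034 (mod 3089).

1162

Compute 1798^1162 mod 3089 = 1034, then multiply by 1798 repeatedly:
  1798^1162=1034
Found 1034 at exponent 1162.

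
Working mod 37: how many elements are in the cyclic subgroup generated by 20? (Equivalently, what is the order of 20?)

The order of 20 must divide p − 1 = 36 = 2^2 · 3^2.
Divisors: 1, 2, 3, 4, 6, 9, 12, 18, 36.
Check each in increasing order: 20^1 ≡ 20;  20^2 ≡ 30;  20^3 ≡ 8;  20^4 ≡ 12;  20^6 ≡ 27;  20^9 ≡ 31;  20^12 ≡ 26;  20^18 ≡ 36;  20^36 ≡ 1.
Smallest exponent giving 1 is 36.

36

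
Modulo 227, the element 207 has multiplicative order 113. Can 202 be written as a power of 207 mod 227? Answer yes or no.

202 ∈ ⟨207⟩ iff 202^113 ≡ 1 (mod 227), since |⟨207⟩| = 113.
202^113 mod 227 = 226.
Since 226 ≠ 1, 202 does not lie in the subgroup.

no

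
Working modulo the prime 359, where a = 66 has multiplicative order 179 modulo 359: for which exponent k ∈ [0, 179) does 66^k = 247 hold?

144

Baby-step giant-step with m = ceil(sqrt(179)) = 14.
Baby table (66^j mod 359 for j=0..13):
  0:1  1:66  2:48  3:296  4:150  5:207  6:20  7:243
  8:242  9:176  10:128  11:191  12:41  13:193
Giant step factor: 66^(-14) ≡ 276 (mod 359).
Scan 247·276^i mod 359 for i = 0, 1, …:
  i=0: 247   i=1: 321   i=2: 282   i=3: 288
  i=4: 149   i=5: 198   i=6: 80   i=7: 181
  i=8: 55   i=9: 102   i=10: 150
Match at i=10, j=4: k = 10·14 + 4 = 144.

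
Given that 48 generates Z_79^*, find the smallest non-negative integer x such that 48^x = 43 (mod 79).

35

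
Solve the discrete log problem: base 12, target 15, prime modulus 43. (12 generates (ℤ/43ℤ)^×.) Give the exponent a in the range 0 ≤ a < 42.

Baby-step giant-step with m = ceil(sqrt(42)) = 7.
Baby table (12^j mod 43 for j=0..6):
  0:1  1:12  2:15  3:8  4:10  5:34  6:21
Giant step factor: 12^(-7) ≡ 7 (mod 43).
Scan 15·7^i mod 43 for i = 0, 1, …:
  i=0: 15
Match at i=0, j=2: a = 0·7 + 2 = 2.

2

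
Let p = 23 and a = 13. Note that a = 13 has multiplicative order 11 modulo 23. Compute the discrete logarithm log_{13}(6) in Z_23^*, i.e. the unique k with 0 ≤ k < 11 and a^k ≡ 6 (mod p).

Successive powers of 13 modulo 23:
  13^0=1  13^1=13  13^2=8  13^3=12  13^4=18  13^5=4
  13^6=6
So 13^6 ≡ 6 (mod 23), giving k = 6.

6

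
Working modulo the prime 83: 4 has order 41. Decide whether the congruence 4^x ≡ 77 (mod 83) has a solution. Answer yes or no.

yes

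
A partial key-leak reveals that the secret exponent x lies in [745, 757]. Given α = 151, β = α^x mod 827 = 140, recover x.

Compute 151^745 mod 827 = 442, then multiply by 151 repeatedly:
  151^745=442  151^746=582  151^747=220  151^748=140
Found 140 at exponent 748.

748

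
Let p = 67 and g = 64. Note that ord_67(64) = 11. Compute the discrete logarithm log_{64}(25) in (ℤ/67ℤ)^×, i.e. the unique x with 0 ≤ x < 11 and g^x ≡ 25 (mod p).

Successive powers of 64 modulo 67:
  64^0=1  64^1=64  64^2=9  64^3=40  64^4=14  64^5=25
So 64^5 ≡ 25 (mod 67), giving x = 5.

5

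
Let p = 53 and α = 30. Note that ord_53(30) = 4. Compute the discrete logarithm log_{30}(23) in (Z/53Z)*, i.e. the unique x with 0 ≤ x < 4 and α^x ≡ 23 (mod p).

Successive powers of 30 modulo 53:
  30^0=1  30^1=30  30^2=52  30^3=23
So 30^3 ≡ 23 (mod 53), giving x = 3.

3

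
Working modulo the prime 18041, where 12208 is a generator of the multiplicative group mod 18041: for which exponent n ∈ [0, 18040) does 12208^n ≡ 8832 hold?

13893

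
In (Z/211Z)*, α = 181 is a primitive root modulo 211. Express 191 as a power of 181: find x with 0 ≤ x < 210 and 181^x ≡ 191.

Baby-step giant-step with m = ceil(sqrt(210)) = 15.
Baby table (181^j mod 211 for j=0..14):
  0:1  1:181  2:56  3:8  4:182  5:26  6:64  7:190
  8:208  9:90  10:43  11:187  12:87  13:133  14:19
Giant step factor: 181^(-15) ≡ 67 (mod 211).
Scan 191·67^i mod 211 for i = 0, 1, …:
  i=0: 191   i=1: 137   i=2: 106   i=3: 139
  i=4: 29   i=5: 44   i=6: 205   i=7: 20
  i=8: 74   i=9: 105   i=10: 72   i=11: 182
Match at i=11, j=4: x = 11·15 + 4 = 169.

169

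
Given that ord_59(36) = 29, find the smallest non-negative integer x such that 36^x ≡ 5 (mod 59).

12

Successive powers of 36 modulo 59:
  36^0=1  36^1=36  36^2=57  36^3=46  36^4=4  36^5=26
  36^6=51  36^7=7  36^8=16  36^9=45  36^10=27  36^11=28
  36^12=5
So 36^12 ≡ 5 (mod 59), giving x = 12.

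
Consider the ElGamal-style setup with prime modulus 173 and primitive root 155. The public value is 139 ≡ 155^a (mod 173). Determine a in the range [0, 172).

Baby-step giant-step with m = ceil(sqrt(172)) = 14.
Baby table (155^j mod 173 for j=0..13):
  0:1  1:155  2:151  3:50  4:138  5:111  6:78  7:153
  8:14  9:94  10:38  11:8  12:29  13:170
Giant step factor: 155^(-14) ≡ 157 (mod 173).
Scan 139·157^i mod 173 for i = 0, 1, …:
  i=0: 139   i=1: 25   i=2: 119   i=3: 172
  i=4: 16   i=5: 90   i=6: 117   i=7: 31
  i=8: 23   i=9: 151
Match at i=9, j=2: a = 9·14 + 2 = 128.

128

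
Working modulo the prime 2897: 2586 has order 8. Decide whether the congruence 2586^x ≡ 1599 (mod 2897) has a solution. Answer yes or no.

no

⟨2586⟩ has order 8; its elements mod 2897 are {1, 311, 680, 1120, 1777, 2217, 2586, 2896}.
1599 is not in this set.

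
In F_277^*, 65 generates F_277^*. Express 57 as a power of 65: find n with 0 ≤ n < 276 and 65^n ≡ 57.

200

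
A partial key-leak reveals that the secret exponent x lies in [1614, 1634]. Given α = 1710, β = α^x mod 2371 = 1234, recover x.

Compute 1710^1614 mod 2371 = 2350, then multiply by 1710 repeatedly:
  1710^1614=2350  1710^1615=2026  1710^1616=429  1710^1617=951  1710^1618=2075
  1710^1619=1234
Found 1234 at exponent 1619.

1619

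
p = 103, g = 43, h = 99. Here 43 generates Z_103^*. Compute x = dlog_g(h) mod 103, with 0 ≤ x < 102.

23

Baby-step giant-step with m = ceil(sqrt(102)) = 11.
Baby table (43^j mod 103 for j=0..10):
  0:1  1:43  2:98  3:94  4:25  5:45  6:81  7:84
  8:7  9:95  10:68
Giant step factor: 43^(-11) ≡ 85 (mod 103).
Scan 99·85^i mod 103 for i = 0, 1, …:
  i=0: 99   i=1: 72   i=2: 43
Match at i=2, j=1: x = 2·11 + 1 = 23.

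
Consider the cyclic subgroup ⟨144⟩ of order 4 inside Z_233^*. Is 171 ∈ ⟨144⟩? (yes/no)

⟨144⟩ has order 4; its elements mod 233 are {1, 89, 144, 232}.
171 is not in this set.

no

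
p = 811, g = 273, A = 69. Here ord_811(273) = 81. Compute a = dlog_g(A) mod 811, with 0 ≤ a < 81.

57

Baby-step giant-step with m = ceil(sqrt(81)) = 9.
Baby table (273^j mod 811 for j=0..8):
  0:1  1:273  2:728  3:49  4:401  5:799  6:779  7:185
  8:223
Giant step factor: 273^(-9) ≡ 796 (mod 811).
Scan 69·796^i mod 811 for i = 0, 1, …:
  i=0: 69   i=1: 587   i=2: 116   i=3: 693
  i=4: 148   i=5: 213   i=6: 49
Match at i=6, j=3: a = 6·9 + 3 = 57.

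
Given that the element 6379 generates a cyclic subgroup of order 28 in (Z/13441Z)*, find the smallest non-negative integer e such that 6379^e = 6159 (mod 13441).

Successive powers of 6379 modulo 13441:
  6379^0=1  6379^1=6379  6379^2=5734  6379^3=4225  6379^4=2070  6379^5=5468
  6379^6=977  6379^7=9100  6379^8=10662  6379^9=1438  6379^10=6240  6379^11=6159
So 6379^11 ≡ 6159 (mod 13441), giving e = 11.

11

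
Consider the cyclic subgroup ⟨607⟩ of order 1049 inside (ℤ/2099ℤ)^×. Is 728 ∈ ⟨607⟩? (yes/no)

728 ∈ ⟨607⟩ iff 728^1049 ≡ 1 (mod 2099), since |⟨607⟩| = 1049.
728^1049 mod 2099 = 1.
Since 1 = 1, 728 lies in the subgroup.

yes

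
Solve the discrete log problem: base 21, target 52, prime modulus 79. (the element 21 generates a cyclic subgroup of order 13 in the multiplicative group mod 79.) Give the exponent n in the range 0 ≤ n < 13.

Successive powers of 21 modulo 79:
  21^0=1  21^1=21  21^2=46  21^3=18  21^4=62  21^5=38
  21^6=8  21^7=10  21^8=52
So 21^8 ≡ 52 (mod 79), giving n = 8.

8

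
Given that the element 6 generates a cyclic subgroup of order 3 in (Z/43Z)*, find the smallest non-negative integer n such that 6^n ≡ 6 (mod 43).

1

Successive powers of 6 modulo 43:
  6^0=1  6^1=6
So 6^1 ≡ 6 (mod 43), giving n = 1.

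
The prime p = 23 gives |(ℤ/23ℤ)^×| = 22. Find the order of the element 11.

The order of 11 must divide p − 1 = 22 = 2 · 11.
Divisors: 1, 2, 11, 22.
Check each in increasing order: 11^1 ≡ 11;  11^2 ≡ 6;  11^11 ≡ 22;  11^22 ≡ 1.
Smallest exponent giving 1 is 22.

22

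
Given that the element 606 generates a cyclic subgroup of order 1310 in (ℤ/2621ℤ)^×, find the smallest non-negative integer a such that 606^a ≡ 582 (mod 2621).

187

Baby-step giant-step with m = ceil(sqrt(1310)) = 37.
Baby table (606^j mod 2621 for j=0..36):
  0:1  1:606  2:296  3:1148  4:1123  5:1699  6:2162  7:2293
  8:428  9:2510  10:880  11:1217  12:1001  13:1155  14:123  15:1150
  16:2335  17:2291  18:1837  19:1918  20:1205  21:1592  22:224  23:2073
  24:779  25:294  26:2557  27:531  28:2024  29:2537  30:1516  31:1346
  32:545  33:24  34:1439  35:1862  36:1342
Giant step factor: 606^(-37) ≡ 1911 (mod 2621).
Scan 582·1911^i mod 2621 for i = 0, 1, …:
  i=0: 582   i=1: 898   i=2: 1944   i=3: 1027
  i=4: 2089   i=5: 296
Match at i=5, j=2: a = 5·37 + 2 = 187.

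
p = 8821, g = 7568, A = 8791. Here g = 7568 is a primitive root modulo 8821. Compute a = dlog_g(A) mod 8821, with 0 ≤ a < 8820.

5961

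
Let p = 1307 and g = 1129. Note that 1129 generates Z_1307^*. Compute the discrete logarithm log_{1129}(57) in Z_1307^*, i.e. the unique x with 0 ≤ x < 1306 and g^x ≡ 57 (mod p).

Baby-step giant-step with m = ceil(sqrt(1306)) = 37.
Baby table (1129^j mod 1307 for j=0..36):
  0:1  1:1129  2:316  3:1260  4:524  5:832  6:902  7:205
  8:106  9:737  10:821  11:246  12:650  13:623  14:201  15:818
  16:780  17:1009  18:764  19:1243  20:936  21:688  22:394  23:446
  24:339  25:1087  26:1257  27:1058  28:1191  29:1043  30:1247  31:224
  32:645  33:206  34:1235  35:1053  36:774
Giant step factor: 1129^(-37) ≡ 589 (mod 1307).
Scan 57·589^i mod 1307 for i = 0, 1, …:
  i=0: 57   i=1: 898   i=2: 894   i=3: 1152
  i=4: 195   i=5: 1146   i=6: 582   i=7: 364
  i=8: 48   i=9: 825     …   i=32: 510
  i=33: 1087
Match at i=33, j=25: x = 33·37 + 25 = 1246.

1246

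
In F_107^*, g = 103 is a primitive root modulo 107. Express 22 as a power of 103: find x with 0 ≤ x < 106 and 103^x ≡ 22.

91

Baby-step giant-step with m = ceil(sqrt(106)) = 11.
Baby table (103^j mod 107 for j=0..10):
  0:1  1:103  2:16  3:43  4:42  5:46  6:30  7:94
  8:52  9:6  10:83
Giant step factor: 103^(-11) ≡ 68 (mod 107).
Scan 22·68^i mod 107 for i = 0, 1, …:
  i=0: 22   i=1: 105   i=2: 78   i=3: 61
  i=4: 82   i=5: 12   i=6: 67   i=7: 62
  i=8: 43
Match at i=8, j=3: x = 8·11 + 3 = 91.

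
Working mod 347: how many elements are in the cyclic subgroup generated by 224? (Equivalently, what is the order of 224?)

The order of 224 must divide p − 1 = 346 = 2 · 173.
Divisors: 1, 2, 173, 346.
Check each in increasing order: 224^1 ≡ 224;  224^2 ≡ 208;  224^173 ≡ 1.
Smallest exponent giving 1 is 173.

173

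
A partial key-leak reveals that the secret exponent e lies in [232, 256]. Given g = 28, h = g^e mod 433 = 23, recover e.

235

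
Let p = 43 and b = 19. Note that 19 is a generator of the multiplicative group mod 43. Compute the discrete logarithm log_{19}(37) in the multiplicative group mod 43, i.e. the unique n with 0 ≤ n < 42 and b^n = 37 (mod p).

Successive powers of 19 modulo 43:
  19^0=1  19^1=19  19^2=17  19^3=22  19^4=31  19^5=30
  19^6=11  19^7=37
So 19^7 ≡ 37 (mod 43), giving n = 7.

7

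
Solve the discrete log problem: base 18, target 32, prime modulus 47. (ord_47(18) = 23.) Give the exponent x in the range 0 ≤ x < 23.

19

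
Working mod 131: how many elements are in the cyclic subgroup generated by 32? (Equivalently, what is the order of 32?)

26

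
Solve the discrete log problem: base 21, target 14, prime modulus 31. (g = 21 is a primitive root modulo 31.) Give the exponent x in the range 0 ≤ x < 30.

Successive powers of 21 modulo 31:
  21^0=1  21^1=21  21^2=7  21^3=23  21^4=18  21^5=6
  21^6=2  21^7=11  21^8=14
So 21^8 ≡ 14 (mod 31), giving x = 8.

8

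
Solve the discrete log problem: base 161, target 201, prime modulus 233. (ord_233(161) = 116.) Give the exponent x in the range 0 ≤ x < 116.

Baby-step giant-step with m = ceil(sqrt(116)) = 11.
Baby table (161^j mod 233 for j=0..10):
  0:1  1:161  2:58  3:18  4:102  5:112  6:91  7:205
  8:152  9:7  10:195
Giant step factor: 161^(-11) ≡ 66 (mod 233).
Scan 201·66^i mod 233 for i = 0, 1, …:
  i=0: 201   i=1: 218   i=2: 175   i=3: 133
  i=4: 157   i=5: 110   i=6: 37   i=7: 112
Match at i=7, j=5: x = 7·11 + 5 = 82.

82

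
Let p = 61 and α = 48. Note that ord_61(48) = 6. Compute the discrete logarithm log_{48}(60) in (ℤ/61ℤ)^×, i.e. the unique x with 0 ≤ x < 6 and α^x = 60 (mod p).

Successive powers of 48 modulo 61:
  48^0=1  48^1=48  48^2=47  48^3=60
So 48^3 ≡ 60 (mod 61), giving x = 3.

3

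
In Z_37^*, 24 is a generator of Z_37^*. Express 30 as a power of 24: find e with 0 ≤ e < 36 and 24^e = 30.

Successive powers of 24 modulo 37:
  24^0=1  24^1=24  24^2=21  24^3=23  24^4=34  24^5=2
  24^6=11  24^7=5  24^8=9  24^9=31  24^10=4  24^11=22
  24^12=10  24^13=18  24^14=25  24^15=8  24^16=7  24^17=20
  24^18=36  24^19=13  24^20=16  24^21=14  24^22=3  24^23=35
  24^24=26  24^25=32  24^26=28  24^27=6  24^28=33  24^29=15
  24^30=27  24^31=19  24^32=12  24^33=29  24^34=30
So 24^34 ≡ 30 (mod 37), giving e = 34.

34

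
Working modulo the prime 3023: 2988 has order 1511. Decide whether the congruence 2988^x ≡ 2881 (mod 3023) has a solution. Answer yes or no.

no

2881 ∈ ⟨2988⟩ iff 2881^1511 ≡ 1 (mod 3023), since |⟨2988⟩| = 1511.
2881^1511 mod 3023 = 3022.
Since 3022 ≠ 1, 2881 does not lie in the subgroup.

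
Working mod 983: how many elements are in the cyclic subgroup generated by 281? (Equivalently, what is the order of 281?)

491

The order of 281 must divide p − 1 = 982 = 2 · 491.
Divisors: 1, 2, 491, 982.
Check each in increasing order: 281^1 ≡ 281;  281^2 ≡ 321;  281^491 ≡ 1.
Smallest exponent giving 1 is 491.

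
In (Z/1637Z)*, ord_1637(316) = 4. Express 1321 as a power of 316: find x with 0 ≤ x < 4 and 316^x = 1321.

Successive powers of 316 modulo 1637:
  316^0=1  316^1=316  316^2=1636  316^3=1321
So 316^3 ≡ 1321 (mod 1637), giving x = 3.

3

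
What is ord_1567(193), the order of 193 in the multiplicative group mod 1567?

The order of 193 must divide p − 1 = 1566 = 2 · 3^3 · 29.
Divisors: 1, 2, 3, 6, 9, 18, 27, 29, 54, 58, 87, 174, 261, 522, 783, 1566.
Check each in increasing order: 193^1 ≡ 193;  193^2 ≡ 1208;  193^3 ≡ 1228;  193^6 ≡ 530;  193^9 ≡ 535;  193^18 ≡ 1031;  193^27 ≡ 1.
Smallest exponent giving 1 is 27.

27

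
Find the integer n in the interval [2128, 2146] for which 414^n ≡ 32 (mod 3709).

Compute 414^2128 mod 3709 = 1326, then multiply by 414 repeatedly:
  414^2128=1326  414^2129=32
Found 32 at exponent 2129.

2129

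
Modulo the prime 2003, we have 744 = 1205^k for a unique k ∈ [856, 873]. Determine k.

866

Compute 1205^856 mod 2003 = 1933, then multiply by 1205 repeatedly:
  1205^856=1933  1205^857=1779  1205^858=485  1205^859=1552  1205^860=1361
  1205^861=1551  1205^862=156  1205^863=1701  1205^864=636  1205^865=1234
  1205^866=744
Found 744 at exponent 866.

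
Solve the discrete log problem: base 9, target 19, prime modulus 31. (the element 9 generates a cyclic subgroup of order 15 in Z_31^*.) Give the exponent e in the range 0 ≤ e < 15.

2

Successive powers of 9 modulo 31:
  9^0=1  9^1=9  9^2=19
So 9^2 ≡ 19 (mod 31), giving e = 2.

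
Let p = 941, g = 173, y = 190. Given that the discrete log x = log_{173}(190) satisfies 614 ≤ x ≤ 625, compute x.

614

Compute 173^614 mod 941 = 190, then multiply by 173 repeatedly:
  173^614=190
Found 190 at exponent 614.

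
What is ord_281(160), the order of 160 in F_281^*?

The order of 160 must divide p − 1 = 280 = 2^3 · 5 · 7.
Divisors: 1, 2, 4, 5, 7, 8, 10, 14, 20, 28, 35, 40, 56, 70, 140, 280.
Check each in increasing order: 160^1 ≡ 160;  160^2 ≡ 29;  160^4 ≡ 279;  160^5 ≡ 242;  160^7 ≡ 274;  160^8 ≡ 4;  160^10 ≡ 116;  160^14 ≡ 49;  160^20 ≡ 249;  160^28 ≡ 153;  160^35 ≡ 53;  160^40 ≡ 181;  160^56 ≡ 86;  160^70 ≡ 280;  160^140 ≡ 1.
Smallest exponent giving 1 is 140.

140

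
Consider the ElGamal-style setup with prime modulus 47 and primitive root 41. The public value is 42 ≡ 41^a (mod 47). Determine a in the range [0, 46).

20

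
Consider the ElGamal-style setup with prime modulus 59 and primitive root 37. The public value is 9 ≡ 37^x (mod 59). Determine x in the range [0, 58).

Baby-step giant-step with m = ceil(sqrt(58)) = 8.
Baby table (37^j mod 59 for j=0..7):
  0:1  1:37  2:12  3:31  4:26  5:18  6:17  7:39
Giant step factor: 37^(-8) ≡ 35 (mod 59).
Scan 9·35^i mod 59 for i = 0, 1, …:
  i=0: 9   i=1: 20   i=2: 51   i=3: 15
  i=4: 53   i=5: 26
Match at i=5, j=4: x = 5·8 + 4 = 44.

44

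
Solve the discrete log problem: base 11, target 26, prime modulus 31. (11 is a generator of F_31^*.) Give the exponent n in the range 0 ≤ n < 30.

Successive powers of 11 modulo 31:
  11^0=1  11^1=11  11^2=28  11^3=29  11^4=9  11^5=6
  11^6=4  11^7=13  11^8=19  11^9=23  11^10=5  11^11=24
  11^12=16  11^13=21  11^14=14  11^15=30  11^16=20  11^17=3
  11^18=2  11^19=22  11^20=25  11^21=27  11^22=18  11^23=12
  11^24=8  11^25=26
So 11^25 ≡ 26 (mod 31), giving n = 25.

25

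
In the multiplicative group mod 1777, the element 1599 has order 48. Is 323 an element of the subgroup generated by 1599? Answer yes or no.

323 ∈ ⟨1599⟩ iff 323^48 ≡ 1 (mod 1777), since |⟨1599⟩| = 48.
323^48 mod 1777 = 1.
Since 1 = 1, 323 lies in the subgroup.

yes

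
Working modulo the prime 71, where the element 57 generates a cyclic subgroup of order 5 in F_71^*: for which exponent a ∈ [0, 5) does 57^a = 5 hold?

4

Successive powers of 57 modulo 71:
  57^0=1  57^1=57  57^2=54  57^3=25  57^4=5
So 57^4 ≡ 5 (mod 71), giving a = 4.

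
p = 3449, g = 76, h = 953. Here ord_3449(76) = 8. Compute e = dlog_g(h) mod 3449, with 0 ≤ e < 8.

3

Successive powers of 76 modulo 3449:
  76^0=1  76^1=76  76^2=2327  76^3=953
So 76^3 ≡ 953 (mod 3449), giving e = 3.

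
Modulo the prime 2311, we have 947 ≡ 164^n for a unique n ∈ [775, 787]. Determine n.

Compute 164^775 mod 2311 = 375, then multiply by 164 repeatedly:
  164^775=375  164^776=1414  164^777=796  164^778=1128  164^779=112
  164^780=2191  164^781=1119  164^782=947
Found 947 at exponent 782.

782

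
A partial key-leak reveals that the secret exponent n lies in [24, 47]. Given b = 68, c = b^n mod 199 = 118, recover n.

47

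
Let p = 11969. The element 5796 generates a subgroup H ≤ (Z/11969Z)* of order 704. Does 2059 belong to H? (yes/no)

2059 ∈ ⟨5796⟩ iff 2059^704 ≡ 1 (mod 11969), since |⟨5796⟩| = 704.
2059^704 mod 11969 = 441.
Since 441 ≠ 1, 2059 does not lie in the subgroup.

no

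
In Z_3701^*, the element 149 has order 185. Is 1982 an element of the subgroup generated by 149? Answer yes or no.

1982 ∈ ⟨149⟩ iff 1982^185 ≡ 1 (mod 3701), since |⟨149⟩| = 185.
1982^185 mod 3701 = 1.
Since 1 = 1, 1982 lies in the subgroup.

yes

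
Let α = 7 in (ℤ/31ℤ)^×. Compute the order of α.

15

The order of 7 must divide p − 1 = 30 = 2 · 3 · 5.
Divisors: 1, 2, 3, 5, 6, 10, 15, 30.
Check each in increasing order: 7^1 ≡ 7;  7^2 ≡ 18;  7^3 ≡ 2;  7^5 ≡ 5;  7^6 ≡ 4;  7^10 ≡ 25;  7^15 ≡ 1.
Smallest exponent giving 1 is 15.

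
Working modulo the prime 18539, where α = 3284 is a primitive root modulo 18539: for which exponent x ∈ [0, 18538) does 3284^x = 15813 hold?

Baby-step giant-step with m = ceil(sqrt(18538)) = 137.
Baby table (3284^j mod 18539 for j=0..136):
  0:1  1:3284  2:13497  3:15938  4:4795  5:7169  6:17005  7:4952
  8:3665  9:4049  10:4453  11:14920  12:17242  13:4622  14:13746  15:17938
  16:9989  17:8385  18:5925  19:10289  20:11018  21:13523  22:8627  23:3476
  24:13699  25:11902  26:5956  27:859  28:3028  29:7048  30:8960  31:3247
  32:3223  33:17102  34:8337  35:15144  36:11298  37:6093  38:5831  39:16756
  40:2952  41:17010  42:2833  43:15533  44:9583  45:9889  46:13687  47:9572
  48:10843  49:13532  50:1105  51:13715  52:8829  53:17979  54:14860  55:5592
  56:10518  57:2955  58:8323  59:6246  60:7730  61:5429  62:12857  63:9085
  64:5889  65:3299  66:7140  67:14464  68:2858  69:4938  70:13306  71:481
  72:3789  73:3407  74:9571  75:7559  76:35  77:3706  78:8920  79:1660
  80:974  81:9908  82:1927  83:6469  84:17041  85:11942  86:7543  87:3108
  88:10222  89:13458  90:17635  91:16043  92:15913  93:15390  94:3446  95:7874
  96:14850  97:9830  98:5321  99:10426  100:15990  101:8712  102:4531  103:11526
  104:13285  105:5673  106:16976  107:2411  108:1571  109:5322  110:13710  111:10948
  112:6111  113:9326  114:156  115:11751  116:10625  117:2102  118:6460  119:6024
  120:1703  121:12413  122:15570  123:1318  124:8725  125:10145  126:1597  127:16550
  128:12391  129:17478  130:1008  131:10330  132:15889  133:10730  134:13220  135:14681
  136:11004
Giant step factor: 3284^(-137) ≡ 8081 (mod 18539).
Scan 15813·8081^i mod 18539 for i = 0, 1, …:
  i=0: 15813   i=1: 14065   i=2: 15195   i=3: 6998
  i=4: 6888   i=5: 7850   i=6: 13931   i=7: 7603
  i=8: 1597
Match at i=8, j=126: x = 8·137 + 126 = 1222.

1222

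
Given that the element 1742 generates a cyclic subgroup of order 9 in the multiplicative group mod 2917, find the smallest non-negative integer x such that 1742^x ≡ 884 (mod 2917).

2

Successive powers of 1742 modulo 2917:
  1742^0=1  1742^1=1742  1742^2=884
So 1742^2 ≡ 884 (mod 2917), giving x = 2.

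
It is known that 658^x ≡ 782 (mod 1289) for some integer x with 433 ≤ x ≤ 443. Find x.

433

Compute 658^433 mod 1289 = 782, then multiply by 658 repeatedly:
  658^433=782
Found 782 at exponent 433.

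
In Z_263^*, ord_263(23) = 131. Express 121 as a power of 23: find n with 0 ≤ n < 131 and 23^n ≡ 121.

29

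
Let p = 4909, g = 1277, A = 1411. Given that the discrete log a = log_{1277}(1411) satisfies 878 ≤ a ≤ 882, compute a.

882

Compute 1277^878 mod 4909 = 436, then multiply by 1277 repeatedly:
  1277^878=436  1277^879=2055  1277^880=2829  1277^881=4518  1277^882=1411
Found 1411 at exponent 882.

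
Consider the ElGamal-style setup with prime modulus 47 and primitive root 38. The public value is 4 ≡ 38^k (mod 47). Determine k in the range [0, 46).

40

Baby-step giant-step with m = ceil(sqrt(46)) = 7.
Baby table (38^j mod 47 for j=0..6):
  0:1  1:38  2:34  3:23  4:28  5:30  6:12
Giant step factor: 38^(-7) ≡ 10 (mod 47).
Scan 4·10^i mod 47 for i = 0, 1, …:
  i=0: 4   i=1: 40   i=2: 24   i=3: 5
  i=4: 3   i=5: 30
Match at i=5, j=5: k = 5·7 + 5 = 40.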